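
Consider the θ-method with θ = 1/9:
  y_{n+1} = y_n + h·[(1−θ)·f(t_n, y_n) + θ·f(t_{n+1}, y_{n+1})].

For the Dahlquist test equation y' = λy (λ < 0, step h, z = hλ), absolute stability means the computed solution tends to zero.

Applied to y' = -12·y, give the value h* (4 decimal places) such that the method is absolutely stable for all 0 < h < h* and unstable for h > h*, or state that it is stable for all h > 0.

Test eqn y'=λy, z=hλ:
  y_{n+1} = y_n + z·[8/9·y_n + 1/9·y_{n+1}] ⇒ (1 − 1/9z)y_{n+1} = (1 + 8/9z)y_n
  R(z) = (1 + 8/9z)/(1 − 1/9z).

Need |R(x)|<1, x<0.
x=-1.55: |R|=0.3223
R=−1: 1+8/9x = −1+1/9x ⇒ -7/9x=2 ⇒ x=2/(-7/9)=-2.5714
Confirm numerically:
  x=-2.320: |R|=0.84452 <1
  x=-1.784: |R|=0.48887 <1
  x=-1.377: |R|=0.19428 <1
  x=-3.057: |R|=1.28191 >1
  x=-2.888: |R|=1.18641 >1
  x=-2.866: |R|=1.17377 >1
Stable set (-2.5714, 0).

(-2.5714,0); λ=-12 ⇒ h* = (18/7)/12 = 0.2143.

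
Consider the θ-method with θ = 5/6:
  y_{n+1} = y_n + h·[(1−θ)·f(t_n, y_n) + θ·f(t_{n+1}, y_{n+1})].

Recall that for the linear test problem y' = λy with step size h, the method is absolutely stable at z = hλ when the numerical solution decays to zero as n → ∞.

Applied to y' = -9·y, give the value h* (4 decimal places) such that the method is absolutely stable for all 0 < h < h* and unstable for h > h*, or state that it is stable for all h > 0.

unbounded; (−∞, 0). Any h>0 works for λ=-9.

Set f=λy, z=hλ:
  y_{n+1} = y_n + z·[1/6·y_n + 5/6·y_{n+1}] ⇒ (1 − 5/6z)y_{n+1} = (1 + 1/6z)y_n
  ⇒ R(z) = (1 + 1/6z)/(1 − 5/6z).

Need |R(x)|<1, x<0.
x=-1.11: |R|=0.4234
x=-2: |R|=0.2500
x=-10: |R|=0.0714
x=-100: |R|=0.1858
θ=5/6≥1/2 ⇒ |1+1/6x|<|1−5/6x| ∀x<0 ⇒ stable on all of ℝ⁻.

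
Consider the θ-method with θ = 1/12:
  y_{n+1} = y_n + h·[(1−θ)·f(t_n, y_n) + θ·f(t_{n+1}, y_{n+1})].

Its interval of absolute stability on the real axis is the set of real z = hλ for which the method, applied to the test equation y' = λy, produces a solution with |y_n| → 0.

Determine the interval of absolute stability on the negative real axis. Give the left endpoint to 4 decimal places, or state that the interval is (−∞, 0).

z∈(-2.4000,0).

Test eqn y'=λy, z=hλ:
  y_{n+1} = y_n + z·[11/12·y_n + 1/12·y_{n+1}] ⇒ (1 − 1/12z)y_{n+1} = (1 + 11/12z)y_n
  so R(z) = (1 + 11/12z)/(1 − 1/12z).

Solve |R(x)|<1 on ℝ⁻.
x=-0.33: |R|=0.6788
R=−1: 1+11/12x = −1+1/12x ⇒ -5/6x=2 ⇒ x=2/(-5/6)=-2.4000
Confirm numerically:
  x=-2.207: |R|=0.86415 <1
  x=-1.358: |R|=0.21994 <1
  x=-1.224: |R|=0.11071 <1
  x=-2.833: |R|=1.29192 >1
  x=-2.757: |R|=1.24192 >1
  x=-2.551: |R|=1.10377 >1
Stable set (-2.4000, 0).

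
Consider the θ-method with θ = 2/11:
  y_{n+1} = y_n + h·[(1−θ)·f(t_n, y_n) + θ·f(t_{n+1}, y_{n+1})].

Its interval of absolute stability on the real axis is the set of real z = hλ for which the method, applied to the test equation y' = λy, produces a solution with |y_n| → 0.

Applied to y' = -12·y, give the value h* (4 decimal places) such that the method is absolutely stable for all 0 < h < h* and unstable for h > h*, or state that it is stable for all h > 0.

(-3.1429,0); λ=-12 ⇒ h* = (22/7)/12 = 0.2619.

With y'=λy (z=hλ):
  y_{n+1} = y_n + z·[9/11·y_n + 2/11·y_{n+1}] ⇒ (1 − 2/11z)y_{n+1} = (1 + 9/11z)y_n
  ⇒ R(z) = (1 + 9/11z)/(1 − 2/11z).

Find x<0 with |R(x)|<1.
x=-0.41: |R|=0.6184
R=−1: 1+9/11x = −1+2/11x ⇒ -7/11x=2 ⇒ x=2/(-7/11)=-3.1429
Confirm numerically:
  x=-2.630: |R|=0.77921 <1
  x=-2.147: |R|=0.54420 <1
  x=-2.046: |R|=0.49125 <1
  x=-1.322: |R|=0.06582 <1
  x=-3.500: |R|=1.13889 >1
  x=-3.401: |R|=1.10151 >1
  x=-3.314: |R|=1.06796 >1
Interval (-3.1429, 0).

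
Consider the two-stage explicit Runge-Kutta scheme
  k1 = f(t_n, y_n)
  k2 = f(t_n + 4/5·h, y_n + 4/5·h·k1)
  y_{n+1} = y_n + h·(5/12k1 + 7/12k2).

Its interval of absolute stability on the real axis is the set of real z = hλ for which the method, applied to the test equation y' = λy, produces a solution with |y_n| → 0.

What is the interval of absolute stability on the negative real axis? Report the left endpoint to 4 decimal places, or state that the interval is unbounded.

z∈(-2.1429,0).

On y'=λy, z=hλ:
  k1=λy_n ⇒ h·k1=z·y_n;  k2=λ(1+4/5z)y_n ⇒ h·k2=z(1+4/5z)y_n
  y_{n+1}/y_n = 1 + 5/12z + 7/12z(1+4/5z) = 1 + z + 7/15z²
  ⇒ R(z) = 1 + z + 7/15z².

Find x<0 with |R(x)|<1.
x=-1.79: |R|=0.7052
R=1: x+7/15x²=0 ⇒ x=−15/7=-2.1429; min R=1−1/(4·7/15)=0.4643>−1
Confirm numerically:
  x=-1.947: |R|=0.82204 <1
  x=-1.690: |R|=0.64285 <1
  x=-1.137: |R|=0.46629 <1
  x=-2.669: |R|=1.65533 >1
  x=-2.606: |R|=1.56324 >1
Stable set (-2.1429, 0).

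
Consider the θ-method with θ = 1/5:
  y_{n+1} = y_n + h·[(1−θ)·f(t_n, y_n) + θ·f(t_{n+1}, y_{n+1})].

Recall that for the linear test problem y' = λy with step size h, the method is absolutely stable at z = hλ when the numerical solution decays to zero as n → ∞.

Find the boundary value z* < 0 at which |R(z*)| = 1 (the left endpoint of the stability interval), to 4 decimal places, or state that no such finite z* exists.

z* = -3.3333.

Test eqn y'=λy, z=hλ:
  y_{n+1} = y_n + z·[4/5·y_n + 1/5·y_{n+1}] ⇒ (1 − 1/5z)y_{n+1} = (1 + 4/5z)y_n
  ⇒ R(z) = (1 + 4/5z)/(1 − 1/5z).

Find x<0 with |R(x)|<1.
x=-1.69: |R|=0.2631
R=−1: 1+4/5x = −1+1/5x ⇒ -3/5x=2 ⇒ x=2/(-3/5)=-3.3333
Confirm numerically:
  x=-2.646: |R|=0.73032 <1
  x=-2.443: |R|=0.64114 <1
  x=-1.414: |R|=0.10228 <1
  x=-3.707: |R|=1.12875 >1
  x=-3.596: |R|=1.09167 >1
  x=-3.546: |R|=1.07465 >1
Stable set (-3.3333, 0).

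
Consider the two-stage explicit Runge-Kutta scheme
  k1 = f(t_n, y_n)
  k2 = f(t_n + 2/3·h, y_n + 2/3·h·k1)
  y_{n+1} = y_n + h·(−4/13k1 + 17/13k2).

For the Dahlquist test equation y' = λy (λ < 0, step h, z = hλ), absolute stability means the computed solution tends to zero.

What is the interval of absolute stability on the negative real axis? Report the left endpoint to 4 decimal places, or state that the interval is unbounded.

On y'=λy, z=hλ:
  k1=λy_n ⇒ h·k1=z·y_n;  k2=λ(1+2/3z)y_n ⇒ h·k2=z(1+2/3z)y_n
  y_{n+1}/y_n = 1 − 4/13z + 17/13z(1+2/3z) = 1 + z + 34/39z²
  Hence R(z) = 1 + z + 34/39z².

Need |R(x)|<1, x<0.
x=-0.9: |R|=0.8062
R=1: x+34/39x²=0 ⇒ x=−39/34=-1.1471; min R=1−1/(4·34/39)=0.7132>−1
Confirm numerically:
  x=-1.012: |R|=0.88084 <1
  x=-0.863: |R|=0.78629 <1
  x=-0.818: |R|=0.76534 <1
  x=-0.780: |R|=0.75040 <1
  x=-1.241: |R|=1.10163 >1
  x=-1.168: |R|=1.02132 >1
Interval (-1.1471, 0).

z∈(-1.1471,0).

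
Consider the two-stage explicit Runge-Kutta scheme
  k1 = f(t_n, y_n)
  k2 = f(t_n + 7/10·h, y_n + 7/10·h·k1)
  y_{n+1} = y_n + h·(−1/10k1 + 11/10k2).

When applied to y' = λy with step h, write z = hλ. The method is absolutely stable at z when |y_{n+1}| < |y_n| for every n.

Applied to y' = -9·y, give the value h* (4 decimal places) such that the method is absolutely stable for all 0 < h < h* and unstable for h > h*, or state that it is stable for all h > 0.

Set f=λy, z=hλ:
  k1=λy_n ⇒ h·k1=z·y_n;  k2=λ(1+7/10z)y_n ⇒ h·k2=z(1+7/10z)y_n
  y_{n+1}/y_n = 1 − 1/10z + 11/10z(1+7/10z) = 1 + z + 77/100z²
  R(z) = 1 + z + 77/100z².

Find x<0 with |R(x)|<1.
x=-1.55: |R|=1.2999
R=1: x+77/100x²=0 ⇒ x=−100/77=-1.2987; min R=1−1/(4·77/100)=0.6753>−1
Confirm numerically:
  x=-0.839: |R|=0.70302 <1
  x=-0.777: |R|=0.68787 <1
  x=-0.655: |R|=0.67535 <1
  x=-1.825: |R|=1.73958 >1
  x=-1.748: |R|=1.60474 >1
  x=-1.701: |R|=1.52692 >1
So |R|<1 on (-1.2987, 0).

(-1.2987,0); λ=-9 ⇒ h* = (100/77)/9 = 0.1443.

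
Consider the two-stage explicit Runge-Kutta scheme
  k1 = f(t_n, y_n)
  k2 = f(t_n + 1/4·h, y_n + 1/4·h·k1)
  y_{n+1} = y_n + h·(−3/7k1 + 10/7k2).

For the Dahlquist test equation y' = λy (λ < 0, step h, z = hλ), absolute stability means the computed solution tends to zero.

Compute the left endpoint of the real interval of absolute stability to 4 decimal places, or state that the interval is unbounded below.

z* = -2.8000.

Test eqn y'=λy, z=hλ:
  k1=λy_n ⇒ h·k1=z·y_n;  k2=λ(1+1/4z)y_n ⇒ h·k2=z(1+1/4z)y_n
  y_{n+1}/y_n = 1 − 3/7z + 10/7z(1+1/4z) = 1 + z + 5/14z²
  so R(z) = 1 + z + 5/14z².

Find x<0 with |R(x)|<1.
x=-0.48: |R|=0.6023
R=1: x+5/14x²=0 ⇒ x=−14/5=-2.8000; min R=1−1/(4·5/14)=0.3000>−1
Confirm numerically:
  x=-2.592: |R|=0.80745 <1
  x=-2.034: |R|=0.44356 <1
  x=-2.016: |R|=0.43552 <1
  x=-3.303: |R|=1.59336 >1
  x=-2.978: |R|=1.18932 >1
  x=-2.823: |R|=1.02319 >1
So |R|<1 on (-2.8000, 0).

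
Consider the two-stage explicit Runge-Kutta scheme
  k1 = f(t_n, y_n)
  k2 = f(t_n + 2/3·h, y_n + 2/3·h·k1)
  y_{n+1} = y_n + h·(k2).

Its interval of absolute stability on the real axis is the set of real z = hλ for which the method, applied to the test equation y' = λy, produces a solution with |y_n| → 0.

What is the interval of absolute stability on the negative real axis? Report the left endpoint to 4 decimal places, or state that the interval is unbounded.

Test eqn y'=λy, z=hλ:
  k1=λy_n ⇒ h·k1=z·y_n;  k2=λ(1+2/3z)y_n ⇒ h·k2=z(1+2/3z)y_n
  y_{n+1}/y_n = 1 + z(1+2/3z) = 1 + z + 2/3z²
  ⇒ R(z) = 1 + z + 2/3z².

Solve |R(x)|<1 on ℝ⁻.
x=-1.16: |R|=0.7371
R=1: x+2/3x²=0 ⇒ x=−3/2=-1.5000; min R=1−1/(4·2/3)=0.6250>−1
Confirm numerically:
  x=-1.137: |R|=0.72485 <1
  x=-0.713: |R|=0.62591 <1
  x=-0.667: |R|=0.62959 <1
  x=-0.605: |R|=0.63902 <1
  x=-2.089: |R|=1.82028 >1
  x=-2.069: |R|=1.78484 >1
  x=-1.888: |R|=1.48836 >1
So |R|<1 on (-1.5000, 0).

z∈(-1.5000,0).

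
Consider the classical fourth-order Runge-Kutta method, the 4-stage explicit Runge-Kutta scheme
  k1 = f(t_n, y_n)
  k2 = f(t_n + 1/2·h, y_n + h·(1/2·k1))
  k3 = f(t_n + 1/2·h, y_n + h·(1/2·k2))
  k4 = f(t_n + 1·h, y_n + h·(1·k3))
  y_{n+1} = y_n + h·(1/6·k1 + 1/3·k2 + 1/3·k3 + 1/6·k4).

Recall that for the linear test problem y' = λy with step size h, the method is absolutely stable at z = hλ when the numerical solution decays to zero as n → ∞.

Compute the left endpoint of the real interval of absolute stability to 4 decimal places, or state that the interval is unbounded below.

Test eqn y'=λy, z=hλ:
  order 4, 4-stage ⇒ R(z)=1+z+z^2/2+z^3/6+z^4/24
  (e.g. R(-0.4)=0.67040, |R|=0.67040)

Solve |R(x)|<1 on ℝ⁻.
x=-0.4: |R|=0.6704
|R(-2.07)|=0.3592 |R(-0.98)|=0.3818 |R(-0.52)|=0.5948
Bisect:
  x_lo=-3.1475 |R|=1.6983  x_hi=-0.3549 |R|=0.7013
  mid=-1.75117 |R|=0.27894 →hi
  mid=-2.44933 |R|=0.60088 →hi
  mid=-2.79841 |R|=1.01995 →lo
  mid=-2.62387 |R|=0.78268 →hi
  mid=-2.71114 |R|=0.89383 →hi
  mid=-2.75477 |R|=0.95495 →hi
  mid=-2.77659 |R|=0.98696 →hi
  mid=-2.78750 |R|=1.00333 →lo
  ...
  [-2.78545,-2.78528] ⇒ x*=-2.7853
So |R|<1 on (-2.7853, 0).

left endpoint -2.7853.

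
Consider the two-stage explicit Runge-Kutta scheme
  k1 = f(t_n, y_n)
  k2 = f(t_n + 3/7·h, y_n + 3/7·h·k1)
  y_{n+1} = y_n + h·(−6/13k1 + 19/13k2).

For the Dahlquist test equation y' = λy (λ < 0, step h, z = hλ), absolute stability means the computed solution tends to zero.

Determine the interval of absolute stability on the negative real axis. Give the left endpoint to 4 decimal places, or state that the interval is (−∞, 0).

On y'=λy, z=hλ:
  k1=λy_n ⇒ h·k1=z·y_n;  k2=λ(1+3/7z)y_n ⇒ h·k2=z(1+3/7z)y_n
  y_{n+1}/y_n = 1 − 6/13z + 19/13z(1+3/7z) = 1 + z + 57/91z²
  R(z) = 1 + z + 57/91z².

Solve |R(x)|<1 on ℝ⁻.
x=-1.61: |R|=1.0136
R=1: x+57/91x²=0 ⇒ x=−91/57=-1.5965; min R=1−1/(4·57/91)=0.6009>−1
Confirm numerically:
  x=-1.229: |R|=0.71710 <1
  x=-1.198: |R|=0.70097 <1
  x=-0.925: |R|=0.61094 <1
  x=-0.756: |R|=0.60200 <1
  x=-2.091: |R|=1.64768 >1
  x=-1.970: |R|=1.46089 >1
  x=-1.804: |R|=1.23448 >1
Interval (-1.5965, 0).

z∈(-1.5965,0).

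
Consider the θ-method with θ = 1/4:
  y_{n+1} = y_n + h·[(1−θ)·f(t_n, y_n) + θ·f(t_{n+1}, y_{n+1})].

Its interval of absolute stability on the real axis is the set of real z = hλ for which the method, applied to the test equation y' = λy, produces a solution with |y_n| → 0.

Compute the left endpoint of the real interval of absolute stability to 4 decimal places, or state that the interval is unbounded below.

With y'=λy (z=hλ):
  y_{n+1} = y_n + z·[3/4·y_n + 1/4·y_{n+1}] ⇒ (1 − 1/4z)y_{n+1} = (1 + 3/4z)y_n
  so R(z) = (1 + 3/4z)/(1 − 1/4z).

Find x<0 with |R(x)|<1.
x=-1.5: |R|=0.0909
R=−1: 1+3/4x = −1+1/4x ⇒ -1/2x=2 ⇒ x=2/(-1/2)=-4.0000
Confirm numerically:
  x=-3.239: |R|=0.78975 <1
  x=-3.110: |R|=0.74965 <1
  x=-3.060: |R|=0.73371 <1
  x=-2.753: |R|=0.63068 <1
  x=-4.503: |R|=1.11831 >1
  x=-4.430: |R|=1.10202 >1
Stable set (-4.0000, 0).

left endpoint -4.0000.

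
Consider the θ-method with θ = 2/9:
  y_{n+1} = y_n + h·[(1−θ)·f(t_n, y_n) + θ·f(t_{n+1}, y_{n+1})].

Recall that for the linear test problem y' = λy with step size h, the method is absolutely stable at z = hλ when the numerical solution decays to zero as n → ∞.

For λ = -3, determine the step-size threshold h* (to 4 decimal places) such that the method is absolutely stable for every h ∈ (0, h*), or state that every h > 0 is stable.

With y'=λy (z=hλ):
  y_{n+1} = y_n + z·[7/9·y_n + 2/9·y_{n+1}] ⇒ (1 − 2/9z)y_{n+1} = (1 + 7/9z)y_n
  so R(z) = (1 + 7/9z)/(1 − 2/9z).

Solve |R(x)|<1 on ℝ⁻.
x=-0.52: |R|=0.5339
R=−1: 1+7/9x = −1+2/9x ⇒ -5/9x=2 ⇒ x=2/(-5/9)=-3.6000
Confirm numerically:
  x=-3.393: |R|=0.93444 <1
  x=-2.331: |R|=0.53557 <1
  x=-2.241: |R|=0.49599 <1
  x=-1.813: |R|=0.29233 <1
  x=-4.063: |R|=1.13517 >1
  x=-3.814: |R|=1.06435 >1
So |R|<1 on (-3.6000, 0).

(-3.6000,0); λ=-3 ⇒ h* = (18/5)/3 = 1.2000.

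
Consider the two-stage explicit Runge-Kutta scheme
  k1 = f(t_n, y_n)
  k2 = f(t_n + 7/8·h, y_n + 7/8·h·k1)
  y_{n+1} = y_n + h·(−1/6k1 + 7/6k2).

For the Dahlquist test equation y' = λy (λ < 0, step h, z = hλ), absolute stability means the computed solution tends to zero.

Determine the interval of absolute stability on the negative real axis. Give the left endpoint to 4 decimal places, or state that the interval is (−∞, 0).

With y'=λy (z=hλ):
  k1=λy_n ⇒ h·k1=z·y_n;  k2=λ(1+7/8z)y_n ⇒ h·k2=z(1+7/8z)y_n
  y_{n+1}/y_n = 1 − 1/6z + 7/6z(1+7/8z) = 1 + z + 49/48z²
  so R(z) = 1 + z + 49/48z².

Boundary: |R(x)|=1, x<0.
x=-1.7: |R|=2.2502
R=1: x+49/48x²=0 ⇒ x=−48/49=-0.9796; min R=1−1/(4·49/48)=0.7551>−1
Confirm numerically:
  x=-0.731: |R|=0.81449 <1
  x=-0.711: |R|=0.80505 <1
  x=-0.633: |R|=0.77604 <1
  x=-0.459: |R|=0.75607 <1
  x=-1.250: |R|=1.34505 >1
  x=-1.218: |R|=1.29643 >1
Stable set (-0.9796, 0).

z∈(-0.9796,0).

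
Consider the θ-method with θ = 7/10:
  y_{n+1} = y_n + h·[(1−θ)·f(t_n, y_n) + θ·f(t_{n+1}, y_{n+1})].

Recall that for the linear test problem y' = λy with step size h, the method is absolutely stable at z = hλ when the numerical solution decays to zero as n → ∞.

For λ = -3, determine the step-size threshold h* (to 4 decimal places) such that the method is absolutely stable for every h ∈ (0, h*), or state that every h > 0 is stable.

Set f=λy, z=hλ:
  y_{n+1} = y_n + z·[3/10·y_n + 7/10·y_{n+1}] ⇒ (1 − 7/10z)y_{n+1} = (1 + 3/10z)y_n
  R(z) = (1 + 3/10z)/(1 − 7/10z).

Need |R(x)|<1, x<0.
x=-1.7: |R|=0.2237
x=-2: |R|=0.1667
x=-10: |R|=0.2500
x=-100: |R|=0.4085
θ=7/10≥1/2 ⇒ |1+3/10x|<|1−7/10x| ∀x<0 ⇒ stable on all of ℝ⁻.

interval (−∞, 0). Any h>0 works for λ=-3.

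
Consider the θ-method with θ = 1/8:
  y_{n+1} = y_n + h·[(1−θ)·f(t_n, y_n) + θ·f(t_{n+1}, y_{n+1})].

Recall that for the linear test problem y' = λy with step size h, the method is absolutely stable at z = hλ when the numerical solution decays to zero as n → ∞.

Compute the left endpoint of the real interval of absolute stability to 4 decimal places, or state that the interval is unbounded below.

z* = -2.6667.

With y'=λy (z=hλ):
  y_{n+1} = y_n + z·[7/8·y_n + 1/8·y_{n+1}] ⇒ (1 − 1/8z)y_{n+1} = (1 + 7/8z)y_n
  ⇒ R(z) = (1 + 7/8z)/(1 − 1/8z).

Boundary: |R(x)|=1, x<0.
x=-1.78: |R|=0.4560
R=−1: 1+7/8x = −1+1/8x ⇒ -3/4x=2 ⇒ x=2/(-3/4)=-2.6667
Confirm numerically:
  x=-2.210: |R|=0.73164 <1
  x=-1.414: |R|=0.20161 <1
  x=-1.216: |R|=0.05556 <1
  x=-2.876: |R|=1.11548 >1
  x=-2.824: |R|=1.08721 >1
So |R|<1 on (-2.6667, 0).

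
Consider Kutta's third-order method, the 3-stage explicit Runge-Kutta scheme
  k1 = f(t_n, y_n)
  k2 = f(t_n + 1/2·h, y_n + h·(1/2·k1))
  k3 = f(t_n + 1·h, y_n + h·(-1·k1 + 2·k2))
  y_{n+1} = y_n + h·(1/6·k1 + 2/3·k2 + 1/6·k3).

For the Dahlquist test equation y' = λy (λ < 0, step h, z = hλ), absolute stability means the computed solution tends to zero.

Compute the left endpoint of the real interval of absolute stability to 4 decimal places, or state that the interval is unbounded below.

Test eqn y'=λy, z=hλ:
  order 3, 3-stage ⇒ R(z)=1+z+z^2/2+z^3/6
  (e.g. R(-0.48)=0.61677, |R|=0.61677)

Boundary: |R(x)|=1, x<0.
x=-0.48: |R|=0.6168
|R(-2.58)|=1.1141 |R(-1.96)|=0.2941 |R(-1.95)|=0.2846
Bisect:
  x_lo=-3.3683 |R|=3.0646  x_hi=-0.3076 |R|=0.7349
  mid=-1.83792 |R|=0.18368 →hi
  mid=-2.60310 |R|=1.15486 →lo
  mid=-2.22051 |R|=0.57994 →hi
  mid=-2.41181 |R|=0.84157 →hi
  mid=-2.50745 |R|=0.99132 →hi
  mid=-2.55528 |R|=1.07131 →lo
  mid=-2.53136 |R|=1.03088 →lo
  mid=-2.51941 |R|=1.01099 →lo
  mid=-2.51343 |R|=1.00113 →lo
  ...
  [-2.51287,-2.51268] ⇒ x*=-2.5127
So |R|<1 on (-2.5127, 0).

z* = -2.5127.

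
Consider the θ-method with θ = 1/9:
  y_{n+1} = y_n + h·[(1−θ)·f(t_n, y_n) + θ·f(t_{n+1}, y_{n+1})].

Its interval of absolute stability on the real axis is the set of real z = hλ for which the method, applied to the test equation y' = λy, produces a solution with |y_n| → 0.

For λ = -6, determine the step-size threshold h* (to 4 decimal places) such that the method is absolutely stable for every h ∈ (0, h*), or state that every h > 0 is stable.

(-2.5714,0); λ=-6 ⇒ h* = (18/7)/6 = 0.4286.

Test eqn y'=λy, z=hλ:
  y_{n+1} = y_n + z·[8/9·y_n + 1/9·y_{n+1}] ⇒ (1 − 1/9z)y_{n+1} = (1 + 8/9z)y_n
  Hence R(z) = (1 + 8/9z)/(1 − 1/9z).

Solve |R(x)|<1 on ℝ⁻.
x=-1.52: |R|=0.3004
R=−1: 1+8/9x = −1+1/9x ⇒ -7/9x=2 ⇒ x=2/(-7/9)=-2.5714
Confirm numerically:
  x=-2.384: |R|=0.88475 <1
  x=-2.147: |R|=0.73347 <1
  x=-1.221: |R|=0.07514 <1
  x=-3.121: |R|=1.31738 >1
  x=-3.090: |R|=1.30025 >1
Stable set (-2.5714, 0).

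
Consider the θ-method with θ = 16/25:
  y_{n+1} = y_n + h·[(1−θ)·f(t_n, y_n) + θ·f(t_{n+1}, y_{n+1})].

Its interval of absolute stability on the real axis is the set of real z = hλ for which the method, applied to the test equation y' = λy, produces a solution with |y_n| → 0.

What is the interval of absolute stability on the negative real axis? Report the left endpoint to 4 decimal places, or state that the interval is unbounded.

Set f=λy, z=hλ:
  y_{n+1} = y_n + z·[9/25·y_n + 16/25·y_{n+1}] ⇒ (1 − 16/25z)y_{n+1} = (1 + 9/25z)y_n
  ⇒ R(z) = (1 + 9/25z)/(1 − 16/25z).

Need |R(x)|<1, x<0.
x=-1.21: |R|=0.3181
x=-2: |R|=0.1228
x=-10: |R|=0.3514
x=-100: |R|=0.5385
θ=16/25≥1/2 ⇒ |1+9/25x|<|1−16/25x| ∀x<0 ⇒ unbounded interval.

interval (−∞, 0).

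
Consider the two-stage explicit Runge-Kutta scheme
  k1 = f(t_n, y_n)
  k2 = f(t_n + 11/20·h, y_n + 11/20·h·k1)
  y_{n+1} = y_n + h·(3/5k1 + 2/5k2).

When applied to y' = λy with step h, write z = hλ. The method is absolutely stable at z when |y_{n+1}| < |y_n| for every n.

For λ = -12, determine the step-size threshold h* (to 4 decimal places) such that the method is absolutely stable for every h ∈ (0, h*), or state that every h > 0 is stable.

On y'=λy, z=hλ:
  k1=λy_n ⇒ h·k1=z·y_n;  k2=λ(1+11/20z)y_n ⇒ h·k2=z(1+11/20z)y_n
  y_{n+1}/y_n = 1 + 3/5z + 2/5z(1+11/20z) = 1 + z + 11/50z²
  R(z) = 1 + z + 11/50z².

Boundary: |R(x)|=1, x<0.
x=-1.79: |R|=0.0851
R=1: x+11/50x²=0 ⇒ x=−50/11=-4.5455; min R=1−1/(4·11/50)=-0.1364>−1
Confirm numerically:
  x=-3.721: |R|=0.32509 <1
  x=-2.909: |R|=0.04730 <1
  x=-2.198: |R|=0.13514 <1
  x=-4.774: |R|=1.24004 >1
  x=-4.636: |R|=1.09235 >1
  x=-4.589: |R|=1.04396 >1
So |R|<1 on (-4.5455, 0).

(-4.5455,0); λ=-12 ⇒ h* = (50/11)/12 = 0.3788.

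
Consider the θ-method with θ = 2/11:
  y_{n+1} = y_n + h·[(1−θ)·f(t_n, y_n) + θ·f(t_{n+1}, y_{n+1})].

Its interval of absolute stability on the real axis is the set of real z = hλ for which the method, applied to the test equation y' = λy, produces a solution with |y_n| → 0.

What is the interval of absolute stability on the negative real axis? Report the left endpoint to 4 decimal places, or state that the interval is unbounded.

(-3.1429, 0).

On y'=λy, z=hλ:
  y_{n+1} = y_n + z·[9/11·y_n + 2/11·y_{n+1}] ⇒ (1 − 2/11z)y_{n+1} = (1 + 9/11z)y_n
  so R(z) = (1 + 9/11z)/(1 − 2/11z).

Need |R(x)|<1, x<0.
x=-0.7: |R|=0.3790
R=−1: 1+9/11x = −1+2/11x ⇒ -7/11x=2 ⇒ x=2/(-7/11)=-3.1429
Confirm numerically:
  x=-3.020: |R|=0.94953 <1
  x=-2.059: |R|=0.49815 <1
  x=-1.885: |R|=0.40386 <1
  x=-3.653: |R|=1.19507 >1
  x=-3.376: |R|=1.09193 >1
Interval (-3.1429, 0).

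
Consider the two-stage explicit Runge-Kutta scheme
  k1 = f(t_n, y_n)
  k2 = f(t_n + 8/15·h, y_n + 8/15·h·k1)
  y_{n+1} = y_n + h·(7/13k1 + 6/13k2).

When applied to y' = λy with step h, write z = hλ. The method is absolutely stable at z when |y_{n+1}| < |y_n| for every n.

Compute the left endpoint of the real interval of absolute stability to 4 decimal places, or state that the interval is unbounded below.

Set f=λy, z=hλ:
  k1=λy_n ⇒ h·k1=z·y_n;  k2=λ(1+8/15z)y_n ⇒ h·k2=z(1+8/15z)y_n
  y_{n+1}/y_n = 1 + 7/13z + 6/13z(1+8/15z) = 1 + z + 16/65z²
  R(z) = 1 + z + 16/65z².

Find x<0 with |R(x)|<1.
x=-0.86: |R|=0.3221
R=1: x+16/65x²=0 ⇒ x=−65/16=-4.0625; min R=1−1/(4·16/65)=-0.0156>−1
Confirm numerically:
  x=-3.198: |R|=0.31947 <1
  x=-2.647: |R|=0.07770 <1
  x=-1.725: |R|=0.00746 <1
  x=-4.372: |R|=1.33308 >1
  x=-4.296: |R|=1.24692 >1
So |R|<1 on (-4.0625, 0).

z* = -4.0625.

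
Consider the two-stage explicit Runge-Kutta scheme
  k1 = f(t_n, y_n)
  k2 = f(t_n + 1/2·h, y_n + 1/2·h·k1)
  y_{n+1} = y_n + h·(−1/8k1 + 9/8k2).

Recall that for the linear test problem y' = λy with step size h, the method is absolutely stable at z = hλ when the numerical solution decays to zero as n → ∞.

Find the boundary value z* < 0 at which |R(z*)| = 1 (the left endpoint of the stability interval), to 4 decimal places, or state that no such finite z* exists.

Test eqn y'=λy, z=hλ:
  k1=λy_n ⇒ h·k1=z·y_n;  k2=λ(1+1/2z)y_n ⇒ h·k2=z(1+1/2z)y_n
  y_{n+1}/y_n = 1 − 1/8z + 9/8z(1+1/2z) = 1 + z + 9/16z²
  so R(z) = 1 + z + 9/16z².

Boundary: |R(x)|=1, x<0.
x=-1.48: |R|=0.7521
R=1: x+9/16x²=0 ⇒ x=−16/9=-1.7778; min R=1−1/(4·9/16)=0.5556>−1
Confirm numerically:
  x=-1.639: |R|=0.87206 <1
  x=-1.553: |R|=0.80364 <1
  x=-1.193: |R|=0.60758 <1
  x=-2.363: |R|=1.77787 >1
  x=-1.987: |R|=1.23385 >1
  x=-1.983: |R|=1.22891 >1
Stable set (-1.7778, 0).

z* = -1.7778.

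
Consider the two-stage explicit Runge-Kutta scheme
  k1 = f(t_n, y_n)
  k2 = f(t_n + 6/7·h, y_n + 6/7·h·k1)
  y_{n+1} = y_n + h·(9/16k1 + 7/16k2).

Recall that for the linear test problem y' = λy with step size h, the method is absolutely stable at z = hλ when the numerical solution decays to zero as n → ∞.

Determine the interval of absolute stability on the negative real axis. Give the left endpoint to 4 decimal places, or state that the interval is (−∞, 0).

(-2.6667, 0).

With y'=λy (z=hλ):
  k1=λy_n ⇒ h·k1=z·y_n;  k2=λ(1+6/7z)y_n ⇒ h·k2=z(1+6/7z)y_n
  y_{n+1}/y_n = 1 + 9/16z + 7/16z(1+6/7z) = 1 + z + 3/8z²
  so R(z) = 1 + z + 3/8z².

Need |R(x)|<1, x<0.
x=-0.49: |R|=0.6000
R=1: x+3/8x²=0 ⇒ x=−8/3=-2.6667; min R=1−1/(4·3/8)=0.3333>−1
Confirm numerically:
  x=-2.432: |R|=0.78598 <1
  x=-1.962: |R|=0.48154 <1
  x=-1.442: |R|=0.33776 <1
  x=-1.354: |R|=0.33349 <1
  x=-3.035: |R|=1.41921 >1
  x=-2.937: |R|=1.29774 >1
Stable set (-2.6667, 0).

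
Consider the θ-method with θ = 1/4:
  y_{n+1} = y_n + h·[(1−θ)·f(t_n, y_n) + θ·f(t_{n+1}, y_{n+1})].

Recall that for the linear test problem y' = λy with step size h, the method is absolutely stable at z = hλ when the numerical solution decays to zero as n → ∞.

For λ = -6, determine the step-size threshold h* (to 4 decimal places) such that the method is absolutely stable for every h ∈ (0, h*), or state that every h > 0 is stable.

(-4.0000,0); λ=-6 ⇒ h* = (4)/6 = 0.6667.

With y'=λy (z=hλ):
  y_{n+1} = y_n + z·[3/4·y_n + 1/4·y_{n+1}] ⇒ (1 − 1/4z)y_{n+1} = (1 + 3/4z)y_n
  ⇒ R(z) = (1 + 3/4z)/(1 − 1/4z).

Need |R(x)|<1, x<0.
x=-1.41: |R|=0.0425
R=−1: 1+3/4x = −1+1/4x ⇒ -1/2x=2 ⇒ x=2/(-1/2)=-4.0000
Confirm numerically:
  x=-3.434: |R|=0.84773 <1
  x=-2.964: |R|=0.70247 <1
  x=-2.570: |R|=0.56469 <1
  x=-4.440: |R|=1.10427 >1
  x=-4.376: |R|=1.08978 >1
  x=-4.186: |R|=1.04544 >1
So |R|<1 on (-4.0000, 0).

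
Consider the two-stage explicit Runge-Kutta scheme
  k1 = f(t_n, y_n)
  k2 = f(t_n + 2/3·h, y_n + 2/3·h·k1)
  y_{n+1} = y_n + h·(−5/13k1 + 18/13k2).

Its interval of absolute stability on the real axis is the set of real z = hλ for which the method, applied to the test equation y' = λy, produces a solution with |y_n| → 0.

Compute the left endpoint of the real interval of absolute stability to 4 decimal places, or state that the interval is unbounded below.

On y'=λy, z=hλ:
  k1=λy_n ⇒ h·k1=z·y_n;  k2=λ(1+2/3z)y_n ⇒ h·k2=z(1+2/3z)y_n
  y_{n+1}/y_n = 1 − 5/13z + 18/13z(1+2/3z) = 1 + z + 12/13z²
  R(z) = 1 + z + 12/13z².

Find x<0 with |R(x)|<1.
x=-1.62: |R|=1.8025
R=1: x+12/13x²=0 ⇒ x=−13/12=-1.0833; min R=1−1/(4·12/13)=0.7292>−1
Confirm numerically:
  x=-1.058: |R|=0.97526 <1
  x=-0.740: |R|=0.76548 <1
  x=-0.720: |R|=0.75852 <1
  x=-1.500: |R|=1.57692 >1
  x=-1.468: |R|=1.52125 >1
  x=-1.365: |R|=1.35490 >1
Interval (-1.0833, 0).

left endpoint -1.0833.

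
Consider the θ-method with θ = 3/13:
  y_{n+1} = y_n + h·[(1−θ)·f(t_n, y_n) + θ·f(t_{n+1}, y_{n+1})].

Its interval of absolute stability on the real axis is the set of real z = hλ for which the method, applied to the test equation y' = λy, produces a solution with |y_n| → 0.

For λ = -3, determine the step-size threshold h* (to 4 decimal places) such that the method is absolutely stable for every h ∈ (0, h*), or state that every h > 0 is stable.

On y'=λy, z=hλ:
  y_{n+1} = y_n + z·[10/13·y_n + 3/13·y_{n+1}] ⇒ (1 − 3/13z)y_{n+1} = (1 + 10/13z)y_n
  R(z) = (1 + 10/13z)/(1 − 3/13z).

Solve |R(x)|<1 on ℝ⁻.
x=-1.13: |R|=0.1037
R=−1: 1+10/13x = −1+3/13x ⇒ -7/13x=2 ⇒ x=2/(-7/13)=-3.7143
Confirm numerically:
  x=-3.343: |R|=0.88714 <1
  x=-2.661: |R|=0.64862 <1
  x=-2.327: |R|=0.51399 <1
  x=-4.130: |R|=1.11461 >1
  x=-3.926: |R|=1.05981 >1
  x=-3.894: |R|=1.05097 >1
So |R|<1 on (-3.7143, 0).

(-3.7143,0); λ=-3 ⇒ h* = (26/7)/3 = 1.2381.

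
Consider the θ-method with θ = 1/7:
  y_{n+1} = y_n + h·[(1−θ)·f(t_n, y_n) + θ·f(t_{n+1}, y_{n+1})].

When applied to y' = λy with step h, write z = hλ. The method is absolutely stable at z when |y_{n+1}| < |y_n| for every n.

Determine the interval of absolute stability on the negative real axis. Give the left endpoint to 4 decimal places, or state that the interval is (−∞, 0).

Test eqn y'=λy, z=hλ:
  y_{n+1} = y_n + z·[6/7·y_n + 1/7·y_{n+1}] ⇒ (1 − 1/7z)y_{n+1} = (1 + 6/7z)y_n
  so R(z) = (1 + 6/7z)/(1 − 1/7z).

Solve |R(x)|<1 on ℝ⁻.
x=-0.99: |R|=0.1327
R=−1: 1+6/7x = −1+1/7x ⇒ -5/7x=2 ⇒ x=2/(-5/7)=-2.8000
Confirm numerically:
  x=-2.058: |R|=0.59042 <1
  x=-1.424: |R|=0.18329 <1
  x=-1.398: |R|=0.16528 <1
  x=-3.392: |R|=1.28483 >1
  x=-3.183: |R|=1.18806 >1
Stable set (-2.8000, 0).

(-2.8000, 0).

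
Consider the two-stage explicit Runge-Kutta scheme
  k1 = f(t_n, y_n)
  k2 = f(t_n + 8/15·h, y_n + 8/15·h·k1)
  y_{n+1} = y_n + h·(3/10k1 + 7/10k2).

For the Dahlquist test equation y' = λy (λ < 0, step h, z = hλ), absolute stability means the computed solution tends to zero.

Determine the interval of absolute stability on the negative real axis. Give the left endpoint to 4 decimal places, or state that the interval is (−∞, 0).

(-2.6786, 0).

Set f=λy, z=hλ:
  k1=λy_n ⇒ h·k1=z·y_n;  k2=λ(1+8/15z)y_n ⇒ h·k2=z(1+8/15z)y_n
  y_{n+1}/y_n = 1 + 3/10z + 7/10z(1+8/15z) = 1 + z + 28/75z²
  ⇒ R(z) = 1 + z + 28/75z².

Need |R(x)|<1, x<0.
x=-1.39: |R|=0.3313
R=1: x+28/75x²=0 ⇒ x=−75/28=-2.6786; min R=1−1/(4·28/75)=0.3304>−1
Confirm numerically:
  x=-2.198: |R|=0.60565 <1
  x=-2.140: |R|=0.56972 <1
  x=-1.751: |R|=0.39364 <1
  x=-1.396: |R|=0.33156 <1
  x=-3.240: |R|=1.67910 >1
  x=-3.166: |R|=1.57613 >1
  x=-2.938: |R|=1.28456 >1
Stable set (-2.6786, 0).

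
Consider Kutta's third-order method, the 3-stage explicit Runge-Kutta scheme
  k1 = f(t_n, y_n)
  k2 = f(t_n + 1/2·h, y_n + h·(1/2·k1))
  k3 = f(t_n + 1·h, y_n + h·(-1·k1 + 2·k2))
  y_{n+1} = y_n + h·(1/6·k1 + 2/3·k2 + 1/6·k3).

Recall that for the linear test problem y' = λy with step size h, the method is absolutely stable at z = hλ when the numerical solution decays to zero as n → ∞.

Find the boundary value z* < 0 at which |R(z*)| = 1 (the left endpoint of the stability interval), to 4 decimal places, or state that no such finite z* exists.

z* = -2.5127.

On y'=λy, z=hλ:
  order 3, 3-stage ⇒ R(z)=1+z+z^2/2+z^3/6
  (e.g. R(-0.82)=0.42431, |R|=0.42431)

Boundary: |R(x)|=1, x<0.
x=-0.82: |R|=0.4243
|R(-2.31)|=0.6963 |R(-1.46)|=0.0871 |R(-0.84)|=0.4140
Bisect:
  x_lo=-3.4116 |R|=3.2100  x_hi=-0.0575 |R|=0.9442
  mid=-1.73453 |R|=0.09998 →hi
  mid=-2.57306 |R|=1.10195 →lo
  mid=-2.15379 |R|=0.49956 →hi
  mid=-2.36342 |R|=0.77080 →hi
  mid=-2.46824 |R|=0.92831 →hi
  mid=-2.52065 |R|=1.01304 →lo
  mid=-2.49444 |R|=0.97016 →hi
  mid=-2.50755 |R|=0.99147 →hi
  ...
  [-2.51287,-2.51266] ⇒ x*=-2.5127
So |R|<1 on (-2.5127, 0).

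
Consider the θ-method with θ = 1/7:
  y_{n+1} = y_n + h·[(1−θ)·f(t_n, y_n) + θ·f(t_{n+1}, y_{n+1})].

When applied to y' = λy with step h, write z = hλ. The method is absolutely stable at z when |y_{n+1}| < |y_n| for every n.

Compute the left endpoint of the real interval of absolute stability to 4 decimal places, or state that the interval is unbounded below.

Set f=λy, z=hλ:
  y_{n+1} = y_n + z·[6/7·y_n + 1/7·y_{n+1}] ⇒ (1 − 1/7z)y_{n+1} = (1 + 6/7z)y_n
  ⇒ R(z) = (1 + 6/7z)/(1 − 1/7z).

Boundary: |R(x)|=1, x<0.
x=-1.45: |R|=0.2012
R=−1: 1+6/7x = −1+1/7x ⇒ -5/7x=2 ⇒ x=2/(-5/7)=-2.8000
Confirm numerically:
  x=-2.231: |R|=0.69180 <1
  x=-2.106: |R|=0.61893 <1
  x=-1.569: |R|=0.28171 <1
  x=-1.425: |R|=0.18398 <1
  x=-3.186: |R|=1.18948 >1
  x=-3.037: |R|=1.11806 >1
Stable set (-2.8000, 0).

z* = -2.8000.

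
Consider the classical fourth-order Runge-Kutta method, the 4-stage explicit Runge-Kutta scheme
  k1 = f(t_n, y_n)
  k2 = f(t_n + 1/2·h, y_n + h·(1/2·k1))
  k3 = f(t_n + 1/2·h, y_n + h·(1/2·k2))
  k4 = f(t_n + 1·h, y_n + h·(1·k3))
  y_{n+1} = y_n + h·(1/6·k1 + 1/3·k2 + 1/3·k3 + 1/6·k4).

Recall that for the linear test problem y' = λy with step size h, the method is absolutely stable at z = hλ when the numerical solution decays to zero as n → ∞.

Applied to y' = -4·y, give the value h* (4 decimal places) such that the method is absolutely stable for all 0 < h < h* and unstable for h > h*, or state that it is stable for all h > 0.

Set f=λy, z=hλ:
  order 4, 4-stage ⇒ R(z)=1+z+z^2/2+z^3/6+z^4/24
  (e.g. R(-1.32)=0.29437, |R|=0.29437)

Boundary: |R(x)|=1, x<0.
x=-1.32: |R|=0.2944
|R(-2.66)|=0.8270 |R(-1.69)|=0.2735 |R(-1.44)|=0.2783
Bisect:
  x_lo=-3.2966 |R|=2.0872  x_hi=-0.2351 |R|=0.7905
  mid=-1.76583 |R|=0.28068 →hi
  mid=-2.53121 |R|=0.67980 →hi
  mid=-2.91390 |R|=1.21186 →lo
  mid=-2.72256 |R|=0.90946 →hi
  mid=-2.81823 |R|=1.05080 →lo
  mid=-2.77039 |R|=0.97777 →hi
  mid=-2.79431 |R|=1.01368 →lo
  mid=-2.78235 |R|=0.99557 →hi
  mid=-2.78833 |R|=1.00459 →lo
  ...
  [-2.78534,-2.78516] ⇒ x*=-2.7853
So |R|<1 on (-2.7853, 0).

(-2.7853,0); λ=-4 ⇒ h* = 0.6963.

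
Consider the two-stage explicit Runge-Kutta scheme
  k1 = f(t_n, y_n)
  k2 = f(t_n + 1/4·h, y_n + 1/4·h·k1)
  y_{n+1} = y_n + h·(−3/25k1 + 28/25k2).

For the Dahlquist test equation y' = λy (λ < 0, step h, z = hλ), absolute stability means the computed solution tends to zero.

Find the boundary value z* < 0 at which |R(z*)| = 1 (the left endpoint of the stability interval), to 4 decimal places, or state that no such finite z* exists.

On y'=λy, z=hλ:
  k1=λy_n ⇒ h·k1=z·y_n;  k2=λ(1+1/4z)y_n ⇒ h·k2=z(1+1/4z)y_n
  y_{n+1}/y_n = 1 − 3/25z + 28/25z(1+1/4z) = 1 + z + 7/25z²
  so R(z) = 1 + z + 7/25z².

Solve |R(x)|<1 on ℝ⁻.
x=-1.55: |R|=0.1227
R=1: x+7/25x²=0 ⇒ x=−25/7=-3.5714; min R=1−1/(4·7/25)=0.1071>−1
Confirm numerically:
  x=-3.127: |R|=0.61088 <1
  x=-2.525: |R|=0.26018 <1
  x=-2.042: |R|=0.12553 <1
  x=-4.040: |R|=1.53005 >1
  x=-3.775: |R|=1.21518 >1
Interval (-3.5714, 0).

z* = -3.5714.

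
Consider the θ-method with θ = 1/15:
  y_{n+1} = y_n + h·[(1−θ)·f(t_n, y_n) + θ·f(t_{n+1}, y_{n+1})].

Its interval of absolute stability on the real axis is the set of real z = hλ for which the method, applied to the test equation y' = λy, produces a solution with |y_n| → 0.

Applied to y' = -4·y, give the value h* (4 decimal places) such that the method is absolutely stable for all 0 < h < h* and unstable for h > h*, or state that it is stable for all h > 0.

Test eqn y'=λy, z=hλ:
  y_{n+1} = y_n + z·[14/15·y_n + 1/15·y_{n+1}] ⇒ (1 − 1/15z)y_{n+1} = (1 + 14/15z)y_n
  so R(z) = (1 + 14/15z)/(1 − 1/15z).

Boundary: |R(x)|=1, x<0.
x=-0.52: |R|=0.4974
R=−1: 1+14/15x = −1+1/15x ⇒ -13/15x=2 ⇒ x=2/(-13/15)=-2.3077
Confirm numerically:
  x=-1.774: |R|=0.58638 <1
  x=-1.397: |R|=0.27798 <1
  x=-1.021: |R|=0.04407 <1
  x=-2.887: |R|=1.42103 >1
  x=-2.749: |R|=1.32323 >1
  x=-2.375: |R|=1.05036 >1
Interval (-2.3077, 0).

(-2.3077,0); λ=-4 ⇒ h* = (30/13)/4 = 0.5769.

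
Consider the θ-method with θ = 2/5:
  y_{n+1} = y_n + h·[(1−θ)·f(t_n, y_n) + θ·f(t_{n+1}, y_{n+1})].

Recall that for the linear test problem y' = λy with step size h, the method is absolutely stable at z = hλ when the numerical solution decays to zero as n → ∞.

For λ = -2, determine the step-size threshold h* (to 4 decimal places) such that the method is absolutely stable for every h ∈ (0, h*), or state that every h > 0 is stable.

Set f=λy, z=hλ:
  y_{n+1} = y_n + z·[3/5·y_n + 2/5·y_{n+1}] ⇒ (1 − 2/5z)y_{n+1} = (1 + 3/5z)y_n
  ⇒ R(z) = (1 + 3/5z)/(1 − 2/5z).

Need |R(x)|<1, x<0.
x=-0.82: |R|=0.3825
R=−1: 1+3/5x = −1+2/5x ⇒ -1/5x=2 ⇒ x=2/(-1/5)=-10.0000
Confirm numerically:
  x=-7.619: |R|=0.88235 <1
  x=-6.250: |R|=0.78571 <1
  x=-4.303: |R|=0.58129 <1
  x=-10.491: |R|=1.01890 >1
  x=-10.345: |R|=1.01343 >1
  x=-10.334: |R|=1.01301 >1
Interval (-10.0000, 0).

(-10.0000,0); λ=-2 ⇒ h* = (10)/2 = 5.0000.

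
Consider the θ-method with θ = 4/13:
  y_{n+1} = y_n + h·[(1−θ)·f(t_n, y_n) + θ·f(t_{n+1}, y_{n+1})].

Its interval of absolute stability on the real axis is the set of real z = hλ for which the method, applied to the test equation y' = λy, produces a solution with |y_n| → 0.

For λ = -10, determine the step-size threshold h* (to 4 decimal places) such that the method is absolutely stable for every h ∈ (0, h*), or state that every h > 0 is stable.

(-5.2000,0); λ=-10 ⇒ h* = (26/5)/10 = 0.5200.

Set f=λy, z=hλ:
  y_{n+1} = y_n + z·[9/13·y_n + 4/13·y_{n+1}] ⇒ (1 − 4/13z)y_{n+1} = (1 + 9/13z)y_n
  R(z) = (1 + 9/13z)/(1 − 4/13z).

Solve |R(x)|<1 on ℝ⁻.
x=-1.31: |R|=0.0663
R=−1: 1+9/13x = −1+4/13x ⇒ -5/13x=2 ⇒ x=2/(-5/13)=-5.2000
Confirm numerically:
  x=-3.971: |R|=0.78725 <1
  x=-3.040: |R|=0.57075 <1
  x=-3.016: |R|=0.56432 <1
  x=-5.725: |R|=1.07312 >1
  x=-5.686: |R|=1.06798 >1
  x=-5.636: |R|=1.06133 >1
So |R|<1 on (-5.2000, 0).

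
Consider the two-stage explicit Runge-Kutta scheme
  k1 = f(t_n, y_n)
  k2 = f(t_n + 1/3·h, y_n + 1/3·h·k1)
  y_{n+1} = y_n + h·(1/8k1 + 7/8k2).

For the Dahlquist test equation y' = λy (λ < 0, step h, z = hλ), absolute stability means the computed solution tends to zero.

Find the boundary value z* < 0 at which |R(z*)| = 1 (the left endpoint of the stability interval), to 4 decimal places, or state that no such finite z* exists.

left endpoint -3.4286.

On y'=λy, z=hλ:
  k1=λy_n ⇒ h·k1=z·y_n;  k2=λ(1+1/3z)y_n ⇒ h·k2=z(1+1/3z)y_n
  y_{n+1}/y_n = 1 + 1/8z + 7/8z(1+1/3z) = 1 + z + 7/24z²
  R(z) = 1 + z + 7/24z².

Find x<0 with |R(x)|<1.
x=-0.62: |R|=0.4921
R=1: x+7/24x²=0 ⇒ x=−24/7=-3.4286; min R=1−1/(4·7/24)=0.1429>−1
Confirm numerically:
  x=-2.811: |R|=0.49367 <1
  x=-2.397: |R|=0.27880 <1
  x=-1.661: |R|=0.14369 <1
  x=-1.469: |R|=0.16041 <1
  x=-3.757: |R|=1.35989 >1
  x=-3.671: |R|=1.25957 >1
  x=-3.669: |R|=1.25729 >1
Interval (-3.4286, 0).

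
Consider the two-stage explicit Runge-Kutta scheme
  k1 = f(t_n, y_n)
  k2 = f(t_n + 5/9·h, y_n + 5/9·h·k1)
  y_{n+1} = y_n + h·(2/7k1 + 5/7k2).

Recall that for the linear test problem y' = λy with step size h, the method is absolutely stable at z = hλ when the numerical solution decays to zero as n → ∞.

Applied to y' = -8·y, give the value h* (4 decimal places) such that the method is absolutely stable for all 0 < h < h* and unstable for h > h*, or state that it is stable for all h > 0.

Set f=λy, z=hλ:
  k1=λy_n ⇒ h·k1=z·y_n;  k2=λ(1+5/9z)y_n ⇒ h·k2=z(1+5/9z)y_n
  y_{n+1}/y_n = 1 + 2/7z + 5/7z(1+5/9z) = 1 + z + 25/63z²
  so R(z) = 1 + z + 25/63z².

Solve |R(x)|<1 on ℝ⁻.
x=-1.35: |R|=0.3732
R=1: x+25/63x²=0 ⇒ x=−63/25=-2.5200; min R=1−1/(4·25/63)=0.3700>−1
Confirm numerically:
  x=-2.228: |R|=0.74183 <1
  x=-1.833: |R|=0.50029 <1
  x=-1.350: |R|=0.37321 <1
  x=-1.154: |R|=0.37446 <1
  x=-2.911: |R|=1.45167 >1
  x=-2.730: |R|=1.22750 >1
Interval (-2.5200, 0).

(-2.5200,0); λ=-8 ⇒ h* = (63/25)/8 = 0.3150.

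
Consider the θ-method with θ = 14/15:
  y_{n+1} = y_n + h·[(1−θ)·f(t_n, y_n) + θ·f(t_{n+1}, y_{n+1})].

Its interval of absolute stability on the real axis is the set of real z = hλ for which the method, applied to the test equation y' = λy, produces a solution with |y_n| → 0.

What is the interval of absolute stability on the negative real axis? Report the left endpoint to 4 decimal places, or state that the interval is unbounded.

Test eqn y'=λy, z=hλ:
  y_{n+1} = y_n + z·[1/15·y_n + 14/15·y_{n+1}] ⇒ (1 − 14/15z)y_{n+1} = (1 + 1/15z)y_n
  ⇒ R(z) = (1 + 1/15z)/(1 − 14/15z).

Need |R(x)|<1, x<0.
x=-1.36: |R|=0.4007
x=-2: |R|=0.3023
x=-10: |R|=0.0323
x=-100: |R|=0.0601
θ=14/15≥1/2 ⇒ |1+1/15x|<|1−14/15x| ∀x<0 ⇒ interval (−∞,0).

(−∞, 0) — no finite endpoint.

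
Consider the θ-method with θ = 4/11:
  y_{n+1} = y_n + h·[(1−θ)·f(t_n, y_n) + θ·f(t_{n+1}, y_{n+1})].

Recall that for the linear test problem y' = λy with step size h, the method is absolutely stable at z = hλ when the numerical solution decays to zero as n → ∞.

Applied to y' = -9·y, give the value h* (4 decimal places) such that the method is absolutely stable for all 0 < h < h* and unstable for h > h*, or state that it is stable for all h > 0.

Test eqn y'=λy, z=hλ:
  y_{n+1} = y_n + z·[7/11·y_n + 4/11·y_{n+1}] ⇒ (1 − 4/11z)y_{n+1} = (1 + 7/11z)y_n
  Hence R(z) = (1 + 7/11z)/(1 − 4/11z).

Find x<0 with |R(x)|<1.
x=-0.52: |R|=0.5627
R=−1: 1+7/11x = −1+4/11x ⇒ -3/11x=2 ⇒ x=2/(-3/11)=-7.3333
Confirm numerically:
  x=-5.692: |R|=0.85418 <1
  x=-5.096: |R|=0.78613 <1
  x=-4.698: |R|=0.73463 <1
  x=-3.336: |R|=0.50739 <1
  x=-7.748: |R|=1.02962 >1
  x=-7.641: |R|=1.02221 >1
So |R|<1 on (-7.3333, 0).

(-7.3333,0); λ=-9 ⇒ h* = (22/3)/9 = 0.8148.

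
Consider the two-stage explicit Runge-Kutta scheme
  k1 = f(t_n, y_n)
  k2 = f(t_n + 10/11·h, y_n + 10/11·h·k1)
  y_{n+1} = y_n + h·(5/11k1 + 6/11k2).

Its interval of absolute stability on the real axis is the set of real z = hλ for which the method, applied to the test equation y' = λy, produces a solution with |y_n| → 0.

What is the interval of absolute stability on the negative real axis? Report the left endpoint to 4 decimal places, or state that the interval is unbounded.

(-2.0167, 0).

On y'=λy, z=hλ:
  k1=λy_n ⇒ h·k1=z·y_n;  k2=λ(1+10/11z)y_n ⇒ h·k2=z(1+10/11z)y_n
  y_{n+1}/y_n = 1 + 5/11z + 6/11z(1+10/11z) = 1 + z + 60/121z²
  R(z) = 1 + z + 60/121z².

Find x<0 with |R(x)|<1.
x=-1.44: |R|=0.5882
R=1: x+60/121x²=0 ⇒ x=−121/60=-2.0167; min R=1−1/(4·60/121)=0.4958>−1
Confirm numerically:
  x=-1.836: |R|=0.83552 <1
  x=-1.544: |R|=0.63812 <1
  x=-1.090: |R|=0.49914 <1
  x=-2.472: |R|=1.55814 >1
  x=-2.062: |R|=1.04635 >1
So |R|<1 on (-2.0167, 0).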